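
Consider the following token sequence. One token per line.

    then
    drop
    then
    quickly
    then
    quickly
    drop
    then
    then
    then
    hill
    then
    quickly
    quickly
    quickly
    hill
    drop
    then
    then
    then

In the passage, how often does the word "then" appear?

10

Scanning the 20 tokens for "then":
  position 1: then
  position 3: then
  position 5: then
  position 8: then
  position 9: then
  position 10: then
  position 12: then
  position 18: then
  position 19: then
  position 20: then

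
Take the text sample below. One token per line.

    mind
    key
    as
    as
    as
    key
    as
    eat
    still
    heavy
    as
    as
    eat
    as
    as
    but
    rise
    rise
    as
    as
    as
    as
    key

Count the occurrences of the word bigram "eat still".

1

Scanning the 22 overlapping bigram windows for "eat still":
  position 8–9: eat still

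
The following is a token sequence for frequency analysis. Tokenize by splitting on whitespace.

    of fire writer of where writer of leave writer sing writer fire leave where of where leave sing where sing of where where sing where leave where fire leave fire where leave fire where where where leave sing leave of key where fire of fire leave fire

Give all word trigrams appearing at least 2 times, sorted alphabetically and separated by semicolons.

Trigram counts meeting the condition (at least 2 times):
  fire leave fire: 2
  leave fire where: 2
  where leave sing: 2

fire leave fire; leave fire where; where leave sing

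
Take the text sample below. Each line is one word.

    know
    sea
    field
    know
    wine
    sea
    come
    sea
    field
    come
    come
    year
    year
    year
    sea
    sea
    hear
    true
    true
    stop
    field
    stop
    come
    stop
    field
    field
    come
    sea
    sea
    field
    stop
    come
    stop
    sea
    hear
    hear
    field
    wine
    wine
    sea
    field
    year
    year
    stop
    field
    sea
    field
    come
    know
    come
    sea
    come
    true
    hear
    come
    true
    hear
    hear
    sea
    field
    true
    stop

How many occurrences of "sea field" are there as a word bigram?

Scanning the 61 overlapping bigram windows for "sea field":
  position 2–3: sea field
  position 8–9: sea field
  position 29–30: sea field
  position 40–41: sea field
  position 46–47: sea field
  position 59–60: sea field

6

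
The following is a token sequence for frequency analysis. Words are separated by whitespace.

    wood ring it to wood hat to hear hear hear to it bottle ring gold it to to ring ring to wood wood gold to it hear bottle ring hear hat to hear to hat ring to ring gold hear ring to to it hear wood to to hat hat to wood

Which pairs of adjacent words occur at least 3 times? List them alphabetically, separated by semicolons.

hat to; ring to; to it; to to; to wood

Bigram counts meeting the condition (at least 3 times):
  hat to: 3
  ring to: 3
  to it: 3
  to to: 3
  to wood: 3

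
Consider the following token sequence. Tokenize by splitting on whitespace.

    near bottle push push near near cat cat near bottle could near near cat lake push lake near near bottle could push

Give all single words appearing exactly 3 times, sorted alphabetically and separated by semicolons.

bottle; cat

Unigram counts meeting the condition (exactly 3 times):
  bottle: 3
  cat: 3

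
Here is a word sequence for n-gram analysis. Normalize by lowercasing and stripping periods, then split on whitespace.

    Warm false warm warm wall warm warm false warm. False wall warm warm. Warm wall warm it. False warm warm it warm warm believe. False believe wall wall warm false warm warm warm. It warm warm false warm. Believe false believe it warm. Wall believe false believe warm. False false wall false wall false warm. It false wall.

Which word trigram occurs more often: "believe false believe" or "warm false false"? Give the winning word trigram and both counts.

"believe false believe": 3 occurrences
"warm false false": 1 occurrence

"believe false believe" (3 vs 1)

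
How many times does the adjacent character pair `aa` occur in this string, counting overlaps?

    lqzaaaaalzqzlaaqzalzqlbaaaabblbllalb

8

Sliding a length-2 window over the 36 characters (35 positions):
  position 4–5: aa
  position 5–6: aa
  position 6–7: aa
  position 7–8: aa
  position 14–15: aa
  position 24–25: aa
  position 25–26: aa
  position 26–27: aa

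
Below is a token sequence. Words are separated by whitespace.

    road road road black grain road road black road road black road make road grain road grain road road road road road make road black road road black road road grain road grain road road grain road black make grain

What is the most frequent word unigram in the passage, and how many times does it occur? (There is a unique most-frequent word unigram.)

Unigram frequencies (highest first):
  road: 24
  grain: 7
  black: 6
  make: 3

"road", 24 times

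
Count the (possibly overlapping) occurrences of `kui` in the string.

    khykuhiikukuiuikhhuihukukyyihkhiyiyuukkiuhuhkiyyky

1

Sliding a length-3 window over the 50 characters (48 positions):
  position 11–13: kui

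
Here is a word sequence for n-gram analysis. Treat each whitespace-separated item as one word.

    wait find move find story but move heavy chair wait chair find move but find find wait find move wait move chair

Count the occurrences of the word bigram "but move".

Scanning the 21 overlapping bigram windows for "but move":
  position 6–7: but move

1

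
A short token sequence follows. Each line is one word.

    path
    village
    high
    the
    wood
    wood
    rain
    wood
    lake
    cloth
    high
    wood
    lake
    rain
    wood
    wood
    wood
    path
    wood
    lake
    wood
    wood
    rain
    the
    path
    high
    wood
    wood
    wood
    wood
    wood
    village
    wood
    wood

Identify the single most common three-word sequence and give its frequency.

"wood wood wood", 4 times

Trigram frequencies (highest first):
  wood wood wood: 4
  wood wood rain: 2
  path village high: 1
  village high the: 1
  high the wood: 1
  the wood wood: 1
  … (22 more, each ≤ 1)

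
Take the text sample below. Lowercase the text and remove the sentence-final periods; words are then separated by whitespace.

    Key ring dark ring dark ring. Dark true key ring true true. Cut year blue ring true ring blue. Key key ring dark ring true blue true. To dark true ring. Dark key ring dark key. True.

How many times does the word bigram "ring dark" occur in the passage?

6

Scanning the 36 overlapping bigram windows for "ring dark":
  position 2–3: ring dark
  position 4–5: ring dark
  position 6–7: ring dark
  position 22–23: ring dark
  position 31–32: ring dark
  position 34–35: ring dark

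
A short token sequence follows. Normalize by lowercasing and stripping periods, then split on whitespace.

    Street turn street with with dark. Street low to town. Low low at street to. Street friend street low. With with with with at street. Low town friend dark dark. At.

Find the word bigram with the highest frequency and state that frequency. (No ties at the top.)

Bigram frequencies (highest first):
  with with: 4
  street low: 3
  at street: 2
  street turn: 1
  turn street: 1
  street with: 1
  … (18 more, each ≤ 1)

"with with", 4 times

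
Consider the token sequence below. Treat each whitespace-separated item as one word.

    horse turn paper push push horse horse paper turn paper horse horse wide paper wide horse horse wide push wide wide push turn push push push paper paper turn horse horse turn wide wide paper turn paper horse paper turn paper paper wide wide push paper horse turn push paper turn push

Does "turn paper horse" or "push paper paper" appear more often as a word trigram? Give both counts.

"turn paper horse" (2 vs 1)

"turn paper horse": 2 occurrences
"push paper paper": 1 occurrence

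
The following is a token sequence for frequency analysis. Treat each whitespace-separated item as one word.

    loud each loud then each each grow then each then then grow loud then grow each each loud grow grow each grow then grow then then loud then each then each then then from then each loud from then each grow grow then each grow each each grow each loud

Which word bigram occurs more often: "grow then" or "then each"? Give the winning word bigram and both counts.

"grow then": 4 occurrences
"then each": 7 occurrences

"then each" (7 vs 4)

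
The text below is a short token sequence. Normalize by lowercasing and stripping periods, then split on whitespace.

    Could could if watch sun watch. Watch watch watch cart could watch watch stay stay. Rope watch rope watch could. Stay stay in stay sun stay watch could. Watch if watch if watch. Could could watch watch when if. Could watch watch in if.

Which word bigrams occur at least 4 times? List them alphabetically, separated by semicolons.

could watch; watch watch

Bigram counts meeting the condition (at least 4 times):
  could watch: 4
  watch watch: 6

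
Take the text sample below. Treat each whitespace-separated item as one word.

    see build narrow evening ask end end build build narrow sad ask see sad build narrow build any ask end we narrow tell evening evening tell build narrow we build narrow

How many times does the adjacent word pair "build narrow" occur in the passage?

5

Scanning the 30 overlapping bigram windows for "build narrow":
  position 2–3: build narrow
  position 9–10: build narrow
  position 15–16: build narrow
  position 27–28: build narrow
  position 30–31: build narrow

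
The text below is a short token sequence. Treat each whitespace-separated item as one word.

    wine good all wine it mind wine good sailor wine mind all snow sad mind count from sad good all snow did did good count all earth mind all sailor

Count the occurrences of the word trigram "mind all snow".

1

Scanning the 28 overlapping trigram windows for "mind all snow":
  position 11–13: mind all snow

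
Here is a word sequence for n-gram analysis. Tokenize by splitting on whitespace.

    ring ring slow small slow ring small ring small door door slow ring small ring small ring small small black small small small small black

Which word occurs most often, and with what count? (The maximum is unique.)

"small", 11 times

Unigram frequencies (highest first):
  small: 11
  ring: 7
  slow: 3
  door: 2
  black: 2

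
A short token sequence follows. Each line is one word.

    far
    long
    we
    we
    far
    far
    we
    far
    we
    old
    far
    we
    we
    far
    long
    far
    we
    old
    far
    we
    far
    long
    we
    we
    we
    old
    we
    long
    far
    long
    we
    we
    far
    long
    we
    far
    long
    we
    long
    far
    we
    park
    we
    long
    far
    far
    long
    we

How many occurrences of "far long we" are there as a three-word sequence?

Scanning the 46 overlapping trigram windows for "far long we":
  position 1–3: far long we
  position 21–23: far long we
  position 29–31: far long we
  position 33–35: far long we
  position 36–38: far long we
  position 46–48: far long we

6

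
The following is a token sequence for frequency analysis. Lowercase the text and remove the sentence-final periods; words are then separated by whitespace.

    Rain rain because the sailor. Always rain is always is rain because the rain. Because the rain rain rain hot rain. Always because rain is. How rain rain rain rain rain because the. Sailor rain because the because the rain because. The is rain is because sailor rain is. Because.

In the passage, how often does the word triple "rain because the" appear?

Scanning the 48 overlapping trigram windows for "rain because the":
  position 2–4: rain because the
  position 11–13: rain because the
  position 14–16: rain because the
  position 31–33: rain because the
  position 35–37: rain because the
  position 40–42: rain because the

6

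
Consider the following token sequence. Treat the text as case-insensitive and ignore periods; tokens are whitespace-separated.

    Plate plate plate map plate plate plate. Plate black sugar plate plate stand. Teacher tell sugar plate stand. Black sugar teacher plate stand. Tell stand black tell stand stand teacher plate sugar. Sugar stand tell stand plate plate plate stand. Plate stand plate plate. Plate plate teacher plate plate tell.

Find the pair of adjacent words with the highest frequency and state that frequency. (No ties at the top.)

Bigram frequencies (highest first):
  plate plate: 12
  plate stand: 5
  teacher plate: 3
  tell stand: 3
  stand plate: 3
  black sugar: 2
  … (17 more, each ≤ 2)

"plate plate", 12 times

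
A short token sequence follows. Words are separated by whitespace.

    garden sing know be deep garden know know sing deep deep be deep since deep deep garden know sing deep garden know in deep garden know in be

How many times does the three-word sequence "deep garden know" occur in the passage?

4

Scanning the 26 overlapping trigram windows for "deep garden know":
  position 5–7: deep garden know
  position 16–18: deep garden know
  position 20–22: deep garden know
  position 24–26: deep garden know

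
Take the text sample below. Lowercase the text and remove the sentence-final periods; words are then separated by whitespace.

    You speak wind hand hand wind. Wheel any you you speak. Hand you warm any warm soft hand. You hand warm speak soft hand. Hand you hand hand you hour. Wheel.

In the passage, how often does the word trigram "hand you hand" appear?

2

Scanning the 29 overlapping trigram windows for "hand you hand":
  position 18–20: hand you hand
  position 25–27: hand you hand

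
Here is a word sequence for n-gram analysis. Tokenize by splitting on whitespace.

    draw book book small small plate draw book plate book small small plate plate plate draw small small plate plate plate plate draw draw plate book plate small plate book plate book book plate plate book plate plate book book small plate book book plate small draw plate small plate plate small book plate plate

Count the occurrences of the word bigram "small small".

Scanning the 54 overlapping bigram windows for "small small":
  position 4–5: small small
  position 11–12: small small
  position 17–18: small small

3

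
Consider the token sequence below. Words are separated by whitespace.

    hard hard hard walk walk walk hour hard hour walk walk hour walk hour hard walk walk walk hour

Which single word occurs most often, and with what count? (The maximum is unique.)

"walk", 9 times

Unigram frequencies (highest first):
  walk: 9
  hard: 5
  hour: 5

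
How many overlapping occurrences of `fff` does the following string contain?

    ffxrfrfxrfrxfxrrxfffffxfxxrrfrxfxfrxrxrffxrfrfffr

Sliding a length-3 window over the 49 characters (47 positions):
  position 18–20: fff
  position 19–21: fff
  position 20–22: fff
  position 46–48: fff

4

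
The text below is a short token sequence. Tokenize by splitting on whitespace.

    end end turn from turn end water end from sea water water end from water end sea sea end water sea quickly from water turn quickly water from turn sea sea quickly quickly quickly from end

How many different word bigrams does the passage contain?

36 tokens → 35 bigram windows in total.
Repeated bigrams (each contributes count−1 duplicates):
  water end: 3
  end from: 2
  end water: 2
  from turn: 2
  from water: 2
  quickly from: 2
  quickly quickly: 2
  sea quickly: 2
  … (1 more repeated)
10 duplicate windows → 35 − 10 = 25 distinct.

25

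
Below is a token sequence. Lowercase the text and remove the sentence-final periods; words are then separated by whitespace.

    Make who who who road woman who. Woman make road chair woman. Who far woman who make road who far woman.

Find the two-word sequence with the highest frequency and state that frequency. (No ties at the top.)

"woman who", 3 times

Bigram frequencies (highest first):
  woman who: 3
  who who: 2
  make road: 2
  who far: 2
  far woman: 2
  make who: 1
  … (8 more, each ≤ 1)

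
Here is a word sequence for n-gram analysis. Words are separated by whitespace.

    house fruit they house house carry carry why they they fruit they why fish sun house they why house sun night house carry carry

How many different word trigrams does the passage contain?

24 tokens → 22 trigram windows in total.
Repeated trigrams (each contributes count−1 duplicates):
  house carry carry: 2
1 duplicate windows → 22 − 1 = 21 distinct.

21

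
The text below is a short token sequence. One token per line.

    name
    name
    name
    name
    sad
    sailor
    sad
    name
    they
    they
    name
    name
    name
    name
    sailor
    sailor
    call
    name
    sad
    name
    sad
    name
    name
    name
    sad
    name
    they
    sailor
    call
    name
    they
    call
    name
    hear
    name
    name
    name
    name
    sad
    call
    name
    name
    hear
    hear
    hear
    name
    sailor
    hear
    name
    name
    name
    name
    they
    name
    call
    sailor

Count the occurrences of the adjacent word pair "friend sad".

Scanning the 55 overlapping bigram windows for "friend sad":
  (none found)

0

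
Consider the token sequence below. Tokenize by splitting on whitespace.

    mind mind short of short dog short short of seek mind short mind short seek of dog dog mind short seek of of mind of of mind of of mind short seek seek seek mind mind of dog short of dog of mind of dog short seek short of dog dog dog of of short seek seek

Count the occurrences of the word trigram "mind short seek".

Scanning the 55 overlapping trigram windows for "mind short seek":
  position 13–15: mind short seek
  position 19–21: mind short seek
  position 30–32: mind short seek

3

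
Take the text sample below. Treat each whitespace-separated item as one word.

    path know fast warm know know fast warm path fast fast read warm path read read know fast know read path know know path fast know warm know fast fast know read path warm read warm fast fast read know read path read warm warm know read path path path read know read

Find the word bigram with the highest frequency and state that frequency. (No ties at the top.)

Bigram frequencies (highest first):
  know read: 5
  know fast: 4
  read path: 4
  warm know: 3
  fast fast: 3
  read warm: 3
  … (17 more, each ≤ 3)

"know read", 5 times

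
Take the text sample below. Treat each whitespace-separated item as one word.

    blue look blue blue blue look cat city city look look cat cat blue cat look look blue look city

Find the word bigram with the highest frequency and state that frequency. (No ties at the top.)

Bigram frequencies (highest first):
  blue look: 3
  look blue: 2
  blue blue: 2
  look cat: 2
  look look: 2
  cat city: 1
  … (7 more, each ≤ 1)

"blue look", 3 times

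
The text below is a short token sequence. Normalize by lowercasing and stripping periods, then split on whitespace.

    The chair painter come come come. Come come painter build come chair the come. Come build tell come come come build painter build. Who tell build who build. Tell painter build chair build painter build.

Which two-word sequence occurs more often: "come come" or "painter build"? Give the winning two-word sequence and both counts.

"come come": 7 occurrences
"painter build": 4 occurrences

"come come" (7 vs 4)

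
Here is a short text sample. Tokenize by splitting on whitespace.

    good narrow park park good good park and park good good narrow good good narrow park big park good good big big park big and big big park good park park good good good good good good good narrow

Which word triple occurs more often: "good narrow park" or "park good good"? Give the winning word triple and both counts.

"park good good" (4 vs 2)

"good narrow park": 2 occurrences
"park good good": 4 occurrences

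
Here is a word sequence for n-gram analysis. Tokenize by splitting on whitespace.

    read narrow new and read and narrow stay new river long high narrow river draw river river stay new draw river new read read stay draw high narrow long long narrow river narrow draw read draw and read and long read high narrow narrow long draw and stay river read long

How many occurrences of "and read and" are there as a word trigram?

Scanning the 49 overlapping trigram windows for "and read and":
  position 4–6: and read and
  position 37–39: and read and

2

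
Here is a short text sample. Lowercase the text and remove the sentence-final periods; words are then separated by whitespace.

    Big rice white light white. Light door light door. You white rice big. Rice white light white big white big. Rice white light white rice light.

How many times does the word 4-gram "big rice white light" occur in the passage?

3

Scanning the 23 overlapping 4-gram windows for "big rice white light":
  position 1–4: big rice white light
  position 13–16: big rice white light
  position 20–23: big rice white light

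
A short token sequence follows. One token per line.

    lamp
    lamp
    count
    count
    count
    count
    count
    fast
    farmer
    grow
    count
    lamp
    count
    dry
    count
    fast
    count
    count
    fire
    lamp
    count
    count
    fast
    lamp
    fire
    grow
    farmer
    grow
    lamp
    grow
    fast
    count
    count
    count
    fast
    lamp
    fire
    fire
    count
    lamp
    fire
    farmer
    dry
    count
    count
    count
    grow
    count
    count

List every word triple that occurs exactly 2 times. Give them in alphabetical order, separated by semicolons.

count fast lamp; fast count count; fast lamp fire; lamp count count

Trigram counts meeting the condition (exactly 2 times):
  count fast lamp: 2
  fast count count: 2
  fast lamp fire: 2
  lamp count count: 2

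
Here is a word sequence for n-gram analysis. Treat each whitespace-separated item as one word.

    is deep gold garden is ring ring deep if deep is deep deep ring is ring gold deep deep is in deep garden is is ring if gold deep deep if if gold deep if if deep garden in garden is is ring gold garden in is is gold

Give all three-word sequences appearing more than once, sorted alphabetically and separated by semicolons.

Trigram counts meeting the condition (more than once):
  deep if if: 2
  garden is is: 2
  gold deep deep: 2
  if gold deep: 2
  is is ring: 2
  is ring gold: 2

deep if if; garden is is; gold deep deep; if gold deep; is is ring; is ring gold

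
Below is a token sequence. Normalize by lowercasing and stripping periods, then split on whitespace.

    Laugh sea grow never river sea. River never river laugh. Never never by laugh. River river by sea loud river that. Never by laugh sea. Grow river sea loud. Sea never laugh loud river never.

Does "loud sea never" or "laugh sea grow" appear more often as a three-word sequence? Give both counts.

"loud sea never": 1 occurrence
"laugh sea grow": 2 occurrences

"laugh sea grow" (2 vs 1)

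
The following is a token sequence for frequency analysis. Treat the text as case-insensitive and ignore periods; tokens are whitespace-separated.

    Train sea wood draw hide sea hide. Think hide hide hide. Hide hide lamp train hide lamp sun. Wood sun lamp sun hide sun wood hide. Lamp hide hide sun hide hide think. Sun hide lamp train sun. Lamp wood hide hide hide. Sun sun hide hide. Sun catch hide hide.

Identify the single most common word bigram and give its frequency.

Bigram frequencies (highest first):
  hide hide: 10
  hide lamp: 4
  sun hide: 4
  hide sun: 4
  hide think: 2
  lamp train: 2
  … (20 more, each ≤ 2)

"hide hide", 10 times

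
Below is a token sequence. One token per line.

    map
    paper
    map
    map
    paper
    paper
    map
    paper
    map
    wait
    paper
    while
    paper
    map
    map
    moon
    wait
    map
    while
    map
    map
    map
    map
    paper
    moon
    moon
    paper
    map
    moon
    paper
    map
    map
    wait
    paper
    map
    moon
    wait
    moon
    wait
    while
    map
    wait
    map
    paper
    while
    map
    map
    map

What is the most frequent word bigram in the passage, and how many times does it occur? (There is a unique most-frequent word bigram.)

Bigram frequencies (highest first):
  map map: 8
  paper map: 7
  map paper: 5
  map wait: 3
  map moon: 3
  moon wait: 3
  … (12 more, each ≤ 3)

"map map", 8 times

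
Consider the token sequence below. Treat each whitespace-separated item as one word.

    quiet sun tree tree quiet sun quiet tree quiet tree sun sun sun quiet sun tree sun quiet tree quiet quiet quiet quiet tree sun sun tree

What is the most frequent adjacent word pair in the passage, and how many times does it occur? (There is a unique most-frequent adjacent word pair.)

"quiet tree", 4 times

Bigram frequencies (highest first):
  quiet tree: 4
  quiet sun: 3
  sun tree: 3
  tree quiet: 3
  sun quiet: 3
  tree sun: 3
  … (3 more, each ≤ 3)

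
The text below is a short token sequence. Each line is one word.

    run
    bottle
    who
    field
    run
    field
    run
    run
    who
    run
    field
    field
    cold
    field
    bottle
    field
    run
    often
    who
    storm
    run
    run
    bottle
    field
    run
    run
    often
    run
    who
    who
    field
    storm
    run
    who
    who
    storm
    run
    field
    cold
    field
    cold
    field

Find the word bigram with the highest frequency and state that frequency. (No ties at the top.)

"field run", 4 times

Bigram frequencies (highest first):
  field run: 4
  run field: 3
  run run: 3
  run who: 3
  field cold: 3
  cold field: 3
  … (14 more, each ≤ 3)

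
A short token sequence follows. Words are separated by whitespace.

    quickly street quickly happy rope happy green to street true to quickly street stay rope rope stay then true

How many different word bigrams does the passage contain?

19 tokens → 18 bigram windows in total.
Repeated bigrams (each contributes count−1 duplicates):
  quickly street: 2
1 duplicate windows → 18 − 1 = 17 distinct.

17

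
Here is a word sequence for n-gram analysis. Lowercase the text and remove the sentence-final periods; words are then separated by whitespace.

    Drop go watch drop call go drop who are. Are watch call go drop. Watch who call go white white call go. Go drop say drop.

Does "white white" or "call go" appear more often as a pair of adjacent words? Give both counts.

"white white": 1 occurrence
"call go": 4 occurrences

"call go" (4 vs 1)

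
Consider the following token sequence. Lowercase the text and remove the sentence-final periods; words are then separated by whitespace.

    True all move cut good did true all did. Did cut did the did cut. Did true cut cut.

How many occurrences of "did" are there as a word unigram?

6

Scanning the 19 tokens for "did":
  position 6: did
  position 9: did
  position 10: did
  position 12: did
  position 14: did
  position 16: did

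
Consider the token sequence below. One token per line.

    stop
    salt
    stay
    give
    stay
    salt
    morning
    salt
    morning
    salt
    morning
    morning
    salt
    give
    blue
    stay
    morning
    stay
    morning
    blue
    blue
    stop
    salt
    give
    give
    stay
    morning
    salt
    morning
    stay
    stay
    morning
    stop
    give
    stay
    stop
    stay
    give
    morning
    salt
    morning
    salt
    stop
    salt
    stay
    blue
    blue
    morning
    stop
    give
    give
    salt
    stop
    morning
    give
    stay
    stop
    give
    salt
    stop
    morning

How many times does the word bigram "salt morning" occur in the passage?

5

Scanning the 60 overlapping bigram windows for "salt morning":
  position 6–7: salt morning
  position 8–9: salt morning
  position 10–11: salt morning
  position 28–29: salt morning
  position 40–41: salt morning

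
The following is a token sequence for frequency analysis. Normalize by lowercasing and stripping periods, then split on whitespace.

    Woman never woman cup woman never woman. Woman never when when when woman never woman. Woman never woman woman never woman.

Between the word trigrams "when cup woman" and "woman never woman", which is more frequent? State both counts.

"when cup woman": 0 occurrences
"woman never woman": 5 occurrences

"woman never woman" (5 vs 0)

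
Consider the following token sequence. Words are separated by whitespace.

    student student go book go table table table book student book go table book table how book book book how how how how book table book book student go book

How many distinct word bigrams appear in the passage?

15

30 tokens → 29 bigram windows in total.
Repeated bigrams (each contributes count−1 duplicates):
  book book: 3
  how how: 3
  table book: 3
  book go: 2
  book student: 2
  book table: 2
  go book: 2
  go table: 2
  … (3 more repeated)
14 duplicate windows → 29 − 14 = 15 distinct.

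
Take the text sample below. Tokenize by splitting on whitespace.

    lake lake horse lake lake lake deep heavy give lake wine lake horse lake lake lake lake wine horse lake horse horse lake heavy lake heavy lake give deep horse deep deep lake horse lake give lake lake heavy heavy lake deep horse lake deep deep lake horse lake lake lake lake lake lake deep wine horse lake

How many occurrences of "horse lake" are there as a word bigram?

8

Scanning the 57 overlapping bigram windows for "horse lake":
  position 3–4: horse lake
  position 13–14: horse lake
  position 19–20: horse lake
  position 22–23: horse lake
  position 34–35: horse lake
  position 43–44: horse lake
  position 48–49: horse lake
  position 57–58: horse lake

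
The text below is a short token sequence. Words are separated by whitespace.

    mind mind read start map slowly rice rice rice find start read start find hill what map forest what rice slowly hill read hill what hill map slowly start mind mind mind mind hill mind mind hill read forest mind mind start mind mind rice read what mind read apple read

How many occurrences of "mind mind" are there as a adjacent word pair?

Scanning the 50 overlapping bigram windows for "mind mind":
  position 1–2: mind mind
  position 30–31: mind mind
  position 31–32: mind mind
  position 32–33: mind mind
  position 35–36: mind mind
  position 40–41: mind mind
  position 43–44: mind mind

7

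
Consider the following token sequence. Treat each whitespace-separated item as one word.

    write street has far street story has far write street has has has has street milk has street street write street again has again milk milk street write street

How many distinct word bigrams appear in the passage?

29 tokens → 28 bigram windows in total.
Repeated bigrams (each contributes count−1 duplicates):
  write street: 4
  has has: 3
  has far: 2
  has street: 2
  street has: 2
  street write: 2
9 duplicate windows → 28 − 9 = 19 distinct.

19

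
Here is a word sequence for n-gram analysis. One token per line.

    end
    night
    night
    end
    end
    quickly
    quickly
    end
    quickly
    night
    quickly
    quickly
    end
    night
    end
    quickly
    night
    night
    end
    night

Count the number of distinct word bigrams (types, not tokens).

20 tokens → 19 bigram windows in total.
Repeated bigrams (each contributes count−1 duplicates):
  end night: 3
  end quickly: 3
  night end: 3
  night night: 2
  quickly end: 2
  quickly night: 2
  quickly quickly: 2
10 duplicate windows → 19 − 10 = 9 distinct.

9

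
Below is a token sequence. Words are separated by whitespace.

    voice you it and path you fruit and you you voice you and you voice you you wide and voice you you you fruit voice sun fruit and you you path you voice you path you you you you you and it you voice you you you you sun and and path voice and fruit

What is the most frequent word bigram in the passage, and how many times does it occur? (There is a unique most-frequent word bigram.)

Bigram frequencies (highest first):
  you you: 12
  voice you: 6
  you voice: 4
  path you: 3
  and you: 3
  and path: 2
  … (20 more, each ≤ 2)

"you you", 12 times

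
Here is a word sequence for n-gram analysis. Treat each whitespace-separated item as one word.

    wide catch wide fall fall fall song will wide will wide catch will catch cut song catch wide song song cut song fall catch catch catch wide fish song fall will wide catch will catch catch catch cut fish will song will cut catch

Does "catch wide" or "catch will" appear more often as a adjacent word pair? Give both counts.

"catch wide": 3 occurrences
"catch will": 2 occurrences

"catch wide" (3 vs 2)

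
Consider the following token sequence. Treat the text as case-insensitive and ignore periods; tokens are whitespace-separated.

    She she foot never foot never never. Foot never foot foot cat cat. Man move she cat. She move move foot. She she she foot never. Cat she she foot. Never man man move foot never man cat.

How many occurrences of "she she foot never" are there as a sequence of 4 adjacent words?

3

Scanning the 35 overlapping 4-gram windows for "she she foot never":
  position 1–4: she she foot never
  position 23–26: she she foot never
  position 28–31: she she foot never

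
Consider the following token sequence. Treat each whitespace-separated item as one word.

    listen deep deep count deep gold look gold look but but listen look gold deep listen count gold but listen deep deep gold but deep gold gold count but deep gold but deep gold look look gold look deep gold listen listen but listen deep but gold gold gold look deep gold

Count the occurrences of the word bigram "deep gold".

7

Scanning the 51 overlapping bigram windows for "deep gold":
  position 5–6: deep gold
  position 22–23: deep gold
  position 25–26: deep gold
  position 30–31: deep gold
  position 33–34: deep gold
  position 39–40: deep gold
  position 51–52: deep gold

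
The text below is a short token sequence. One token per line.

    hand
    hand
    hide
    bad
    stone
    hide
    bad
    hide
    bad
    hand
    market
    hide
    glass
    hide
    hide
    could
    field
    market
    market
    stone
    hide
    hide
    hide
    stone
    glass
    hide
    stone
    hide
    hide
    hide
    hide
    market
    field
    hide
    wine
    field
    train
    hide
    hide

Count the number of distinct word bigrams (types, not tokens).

26

39 tokens → 38 bigram windows in total.
Repeated bigrams (each contributes count−1 duplicates):
  hide hide: 7
  hide bad: 3
  stone hide: 3
  glass hide: 2
  hide stone: 2
12 duplicate windows → 38 − 12 = 26 distinct.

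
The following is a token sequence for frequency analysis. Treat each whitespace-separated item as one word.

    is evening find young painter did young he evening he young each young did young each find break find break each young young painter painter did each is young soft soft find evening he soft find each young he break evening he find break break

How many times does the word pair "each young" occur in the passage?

3

Scanning the 44 overlapping bigram windows for "each young":
  position 12–13: each young
  position 21–22: each young
  position 37–38: each young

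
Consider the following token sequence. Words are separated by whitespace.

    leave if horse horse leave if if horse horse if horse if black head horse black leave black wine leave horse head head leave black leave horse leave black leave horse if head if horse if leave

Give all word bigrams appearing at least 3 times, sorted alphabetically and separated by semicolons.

black leave; horse if; if horse; leave black; leave horse

Bigram counts meeting the condition (at least 3 times):
  black leave: 3
  horse if: 4
  if horse: 4
  leave black: 3
  leave horse: 3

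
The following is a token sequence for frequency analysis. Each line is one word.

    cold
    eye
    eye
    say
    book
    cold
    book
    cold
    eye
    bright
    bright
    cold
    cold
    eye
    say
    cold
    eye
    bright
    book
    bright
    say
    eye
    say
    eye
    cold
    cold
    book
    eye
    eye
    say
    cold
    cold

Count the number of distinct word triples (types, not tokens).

32 tokens → 30 trigram windows in total.
Repeated trigrams (each contributes count−1 duplicates):
  cold eye bright: 2
  eye eye say: 2
  eye say cold: 2
3 duplicate windows → 30 − 3 = 27 distinct.

27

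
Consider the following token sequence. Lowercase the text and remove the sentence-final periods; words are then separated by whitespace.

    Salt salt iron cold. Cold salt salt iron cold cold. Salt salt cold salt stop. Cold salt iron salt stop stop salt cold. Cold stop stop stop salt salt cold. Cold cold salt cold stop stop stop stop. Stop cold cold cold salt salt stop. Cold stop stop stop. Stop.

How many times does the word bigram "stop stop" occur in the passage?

Scanning the 49 overlapping bigram windows for "stop stop":
  position 20–21: stop stop
  position 25–26: stop stop
  position 26–27: stop stop
  position 35–36: stop stop
  position 36–37: stop stop
  position 37–38: stop stop
  position 38–39: stop stop
  position 47–48: stop stop
  position 48–49: stop stop
  position 49–50: stop stop

10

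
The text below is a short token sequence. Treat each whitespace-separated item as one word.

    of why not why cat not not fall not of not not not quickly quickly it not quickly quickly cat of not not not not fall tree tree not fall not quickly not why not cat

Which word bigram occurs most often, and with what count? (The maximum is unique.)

Bigram frequencies (highest first):
  not not: 6
  not fall: 3
  not quickly: 3
  why not: 2
  not why: 2
  fall not: 2
  … (15 more, each ≤ 2)

"not not", 6 times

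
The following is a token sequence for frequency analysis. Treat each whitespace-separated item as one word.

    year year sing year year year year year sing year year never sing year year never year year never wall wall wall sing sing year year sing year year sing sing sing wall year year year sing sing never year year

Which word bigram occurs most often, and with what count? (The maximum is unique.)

"year year", 13 times

Bigram frequencies (highest first):
  year year: 13
  year sing: 5
  sing year: 5
  sing sing: 4
  year never: 3
  never year: 2
  … (7 more, each ≤ 2)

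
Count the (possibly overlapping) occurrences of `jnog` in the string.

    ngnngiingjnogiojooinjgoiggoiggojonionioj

1

Sliding a length-4 window over the 40 characters (37 positions):
  position 10–13: jnog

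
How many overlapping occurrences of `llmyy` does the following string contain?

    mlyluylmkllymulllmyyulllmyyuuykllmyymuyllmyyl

4

Sliding a length-5 window over the 45 characters (41 positions):
  position 16–20: llmyy
  position 23–27: llmyy
  position 32–36: llmyy
  position 40–44: llmyy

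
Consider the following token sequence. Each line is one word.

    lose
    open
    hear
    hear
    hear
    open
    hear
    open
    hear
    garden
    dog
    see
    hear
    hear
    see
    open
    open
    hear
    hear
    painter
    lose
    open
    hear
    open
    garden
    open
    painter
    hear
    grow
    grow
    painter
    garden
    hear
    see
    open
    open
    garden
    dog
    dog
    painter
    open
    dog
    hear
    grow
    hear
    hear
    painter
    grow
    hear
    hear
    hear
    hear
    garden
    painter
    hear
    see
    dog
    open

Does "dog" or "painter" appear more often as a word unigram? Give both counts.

"painter" (6 vs 5)

"dog": 5 occurrences
"painter": 6 occurrences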